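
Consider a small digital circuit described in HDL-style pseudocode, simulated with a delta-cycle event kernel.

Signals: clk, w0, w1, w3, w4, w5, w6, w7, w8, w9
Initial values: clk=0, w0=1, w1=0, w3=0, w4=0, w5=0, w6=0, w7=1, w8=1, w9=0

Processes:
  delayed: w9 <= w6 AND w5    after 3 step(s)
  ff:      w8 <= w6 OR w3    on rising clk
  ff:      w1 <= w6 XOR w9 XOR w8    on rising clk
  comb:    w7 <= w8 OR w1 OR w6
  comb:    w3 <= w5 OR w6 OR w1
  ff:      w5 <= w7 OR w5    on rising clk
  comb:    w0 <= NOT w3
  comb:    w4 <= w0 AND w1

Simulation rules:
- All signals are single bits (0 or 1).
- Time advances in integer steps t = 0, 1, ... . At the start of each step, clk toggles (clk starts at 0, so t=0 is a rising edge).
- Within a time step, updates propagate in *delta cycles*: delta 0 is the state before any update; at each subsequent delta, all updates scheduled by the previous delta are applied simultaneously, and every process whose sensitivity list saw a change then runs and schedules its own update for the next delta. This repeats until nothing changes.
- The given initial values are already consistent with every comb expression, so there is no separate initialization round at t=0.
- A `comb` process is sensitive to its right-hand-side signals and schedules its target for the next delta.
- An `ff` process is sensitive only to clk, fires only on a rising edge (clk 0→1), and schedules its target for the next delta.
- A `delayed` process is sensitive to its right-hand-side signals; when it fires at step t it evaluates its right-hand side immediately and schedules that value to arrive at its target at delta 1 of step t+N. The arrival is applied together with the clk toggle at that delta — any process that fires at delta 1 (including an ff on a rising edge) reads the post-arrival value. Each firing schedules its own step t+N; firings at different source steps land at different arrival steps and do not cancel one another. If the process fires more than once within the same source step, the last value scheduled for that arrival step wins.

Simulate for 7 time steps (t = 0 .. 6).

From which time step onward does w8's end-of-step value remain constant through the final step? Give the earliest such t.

2

[bits: w7,w4,w0,w5,w3,w9,clk,w1,w8,w6]
t=0: Δ0=1010000010 Δ1=1010001010 Δ2=1011001100 Δ3=1111101100 Δ4=1101101100 Δ5=1001101100 | 5Δ
t=1: Δ0=1001101100 Δ1=1001100100 | 1Δ
t=2: Δ0=1001100100 Δ1=1001101100 Δ2=1001101010 | 2Δ
t=3: Δ0=1001101010 Δ1=1001100010 | 1Δ
t=4: Δ0=1001100010 Δ1=1001101010 Δ2=1001101110 | 2Δ
t=5: Δ0=1001101110 Δ1=1001100110 | 1Δ
t=6: Δ0=1001100110 Δ1=1001101110 | 1Δ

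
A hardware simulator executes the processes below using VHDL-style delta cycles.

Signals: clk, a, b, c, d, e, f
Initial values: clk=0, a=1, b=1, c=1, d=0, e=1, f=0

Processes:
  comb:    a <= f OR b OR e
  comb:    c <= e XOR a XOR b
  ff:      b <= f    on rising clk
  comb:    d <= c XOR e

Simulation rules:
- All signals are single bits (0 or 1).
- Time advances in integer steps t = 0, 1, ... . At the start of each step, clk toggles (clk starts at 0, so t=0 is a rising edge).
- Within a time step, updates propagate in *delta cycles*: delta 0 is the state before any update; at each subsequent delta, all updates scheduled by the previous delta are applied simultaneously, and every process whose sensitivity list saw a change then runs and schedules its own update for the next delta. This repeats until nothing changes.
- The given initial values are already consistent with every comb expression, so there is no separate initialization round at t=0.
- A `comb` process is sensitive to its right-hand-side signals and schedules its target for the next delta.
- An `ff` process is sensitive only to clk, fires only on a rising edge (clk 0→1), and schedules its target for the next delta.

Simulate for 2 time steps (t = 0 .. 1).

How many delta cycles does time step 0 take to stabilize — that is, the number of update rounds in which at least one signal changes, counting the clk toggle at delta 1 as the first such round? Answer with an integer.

t=0 Δ0: a=1 d=0 e=1 f=0 clk=0 b=1 c=1
  Δ1: clk:0→1
  Δ2: b:1→0
  Δ3: c:1→0
  Δ4: d:0→1
  (4Δ to stable)
t=1 Δ0: a=1 d=1 e=1 f=0 clk=1 b=0 c=0
  Δ1: clk:1→0
  (1Δ to stable)

4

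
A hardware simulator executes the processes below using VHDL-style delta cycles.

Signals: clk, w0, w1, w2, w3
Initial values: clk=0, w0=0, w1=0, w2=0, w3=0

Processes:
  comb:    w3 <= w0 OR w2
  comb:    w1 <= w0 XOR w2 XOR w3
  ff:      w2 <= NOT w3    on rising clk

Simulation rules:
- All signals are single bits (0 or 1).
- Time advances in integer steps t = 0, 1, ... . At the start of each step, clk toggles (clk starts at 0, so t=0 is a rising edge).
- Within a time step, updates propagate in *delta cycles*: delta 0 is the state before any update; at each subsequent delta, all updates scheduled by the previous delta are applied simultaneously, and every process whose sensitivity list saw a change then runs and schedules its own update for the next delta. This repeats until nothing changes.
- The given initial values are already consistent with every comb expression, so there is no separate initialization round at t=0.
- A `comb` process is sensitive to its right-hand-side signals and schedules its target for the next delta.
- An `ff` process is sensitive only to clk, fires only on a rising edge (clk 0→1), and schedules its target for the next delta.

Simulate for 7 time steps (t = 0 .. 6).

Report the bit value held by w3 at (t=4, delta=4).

[bits: w1,w3,w0,w2,clk]
t=0: Δ0=00000 Δ1=00001 Δ2=00011 Δ3=11011 Δ4=01011 | 4Δ
t=1: Δ0=01011 Δ1=01010 | 1Δ
t=2: Δ0=01010 Δ1=01011 Δ2=01001 Δ3=10001 Δ4=00001 | 4Δ
t=3: Δ0=00001 Δ1=00000 | 1Δ
t=4: Δ0=00000 Δ1=00001 Δ2=00011 Δ3=11011 Δ4=01011 | 4Δ
t=5: Δ0=01011 Δ1=01010 | 1Δ
t=6: Δ0=01010 Δ1=01011 Δ2=01001 Δ3=10001 Δ4=00001 | 4Δ

1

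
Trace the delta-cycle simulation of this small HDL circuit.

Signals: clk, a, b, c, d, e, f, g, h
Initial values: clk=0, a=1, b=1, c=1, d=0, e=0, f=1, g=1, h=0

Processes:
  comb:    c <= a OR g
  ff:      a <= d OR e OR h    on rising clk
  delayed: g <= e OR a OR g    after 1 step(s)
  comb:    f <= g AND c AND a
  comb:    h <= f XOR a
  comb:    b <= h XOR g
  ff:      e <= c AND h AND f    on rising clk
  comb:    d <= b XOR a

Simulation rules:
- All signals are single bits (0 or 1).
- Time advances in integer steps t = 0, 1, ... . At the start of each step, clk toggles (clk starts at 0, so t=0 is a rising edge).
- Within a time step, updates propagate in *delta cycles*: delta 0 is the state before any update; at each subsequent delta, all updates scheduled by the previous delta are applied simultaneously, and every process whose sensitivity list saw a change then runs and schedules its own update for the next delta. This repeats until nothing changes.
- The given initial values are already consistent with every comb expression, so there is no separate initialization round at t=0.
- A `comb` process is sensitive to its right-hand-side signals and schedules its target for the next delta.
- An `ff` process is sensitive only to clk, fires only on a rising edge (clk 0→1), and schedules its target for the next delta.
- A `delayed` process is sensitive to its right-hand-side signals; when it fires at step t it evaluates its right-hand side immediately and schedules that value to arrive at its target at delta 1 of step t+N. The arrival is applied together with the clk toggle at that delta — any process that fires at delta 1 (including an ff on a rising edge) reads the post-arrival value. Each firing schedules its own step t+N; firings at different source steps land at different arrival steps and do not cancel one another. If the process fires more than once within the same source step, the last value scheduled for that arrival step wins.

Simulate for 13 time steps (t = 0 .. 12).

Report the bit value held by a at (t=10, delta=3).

t=0 Δ0: b=1 g=1 d=0 f=1 e=0 a=1 h=0 c=1 clk=0
  Δ1: clk:0→1
  Δ2: a:1→0
  Δ3: d:0→1, f:1→0, h:0→1
  Δ4: b:1→0, h:1→0
  Δ5: b:0→1, d:1→0
  Δ6: d:0→1
  (6Δ to stable)
t=1 Δ0: b=1 g=1 d=1 f=0 e=0 a=0 h=0 c=1 clk=1
  Δ1: clk:1→0
  (1Δ to stable)
t=2 Δ0: b=1 g=1 d=1 f=0 e=0 a=0 h=0 c=1 clk=0
  Δ1: clk:0→1
  Δ2: a:0→1
  Δ3: d:1→0, f:0→1, h:0→1
  Δ4: b:1→0, h:1→0
  Δ5: b:0→1, d:0→1
  Δ6: d:1→0
  (6Δ to stable)
t=3 Δ0: b=1 g=1 d=0 f=1 e=0 a=1 h=0 c=1 clk=1
  Δ1: clk:1→0
  (1Δ to stable)
t=4 Δ0: b=1 g=1 d=0 f=1 e=0 a=1 h=0 c=1 clk=0
  Δ1: clk:0→1
  Δ2: a:1→0
  Δ3: d:0→1, f:1→0, h:0→1
  Δ4: b:1→0, h:1→0
  Δ5: b:0→1, d:1→0
  Δ6: d:0→1
  (6Δ to stable)
t=5 Δ0: b=1 g=1 d=1 f=0 e=0 a=0 h=0 c=1 clk=1
  Δ1: clk:1→0
  (1Δ to stable)
t=6 Δ0: b=1 g=1 d=1 f=0 e=0 a=0 h=0 c=1 clk=0
  Δ1: clk:0→1
  Δ2: a:0→1
  Δ3: d:1→0, f:0→1, h:0→1
  Δ4: b:1→0, h:1→0
  Δ5: b:0→1, d:0→1
  Δ6: d:1→0
  (6Δ to stable)
t=7 Δ0: b=1 g=1 d=0 f=1 e=0 a=1 h=0 c=1 clk=1
  Δ1: clk:1→0
  (1Δ to stable)
t=8 Δ0: b=1 g=1 d=0 f=1 e=0 a=1 h=0 c=1 clk=0
  Δ1: clk:0→1
  Δ2: a:1→0
  Δ3: d:0→1, f:1→0, h:0→1
  Δ4: b:1→0, h:1→0
  Δ5: b:0→1, d:1→0
  Δ6: d:0→1
  (6Δ to stable)
t=9 Δ0: b=1 g=1 d=1 f=0 e=0 a=0 h=0 c=1 clk=1
  Δ1: clk:1→0
  (1Δ to stable)
t=10 Δ0: b=1 g=1 d=1 f=0 e=0 a=0 h=0 c=1 clk=0
  Δ1: clk:0→1
  Δ2: a:0→1
  Δ3: d:1→0, f:0→1, h:0→1
  Δ4: b:1→0, h:1→0
  Δ5: b:0→1, d:0→1
  Δ6: d:1→0
  (6Δ to stable)
t=11 Δ0: b=1 g=1 d=0 f=1 e=0 a=1 h=0 c=1 clk=1
  Δ1: clk:1→0
  (1Δ to stable)
t=12 Δ0: b=1 g=1 d=0 f=1 e=0 a=1 h=0 c=1 clk=0
  Δ1: clk:0→1
  Δ2: a:1→0
  Δ3: d:0→1, f:1→0, h:0→1
  Δ4: b:1→0, h:1→0
  Δ5: b:0→1, d:1→0
  Δ6: d:0→1
  (6Δ to stable)

1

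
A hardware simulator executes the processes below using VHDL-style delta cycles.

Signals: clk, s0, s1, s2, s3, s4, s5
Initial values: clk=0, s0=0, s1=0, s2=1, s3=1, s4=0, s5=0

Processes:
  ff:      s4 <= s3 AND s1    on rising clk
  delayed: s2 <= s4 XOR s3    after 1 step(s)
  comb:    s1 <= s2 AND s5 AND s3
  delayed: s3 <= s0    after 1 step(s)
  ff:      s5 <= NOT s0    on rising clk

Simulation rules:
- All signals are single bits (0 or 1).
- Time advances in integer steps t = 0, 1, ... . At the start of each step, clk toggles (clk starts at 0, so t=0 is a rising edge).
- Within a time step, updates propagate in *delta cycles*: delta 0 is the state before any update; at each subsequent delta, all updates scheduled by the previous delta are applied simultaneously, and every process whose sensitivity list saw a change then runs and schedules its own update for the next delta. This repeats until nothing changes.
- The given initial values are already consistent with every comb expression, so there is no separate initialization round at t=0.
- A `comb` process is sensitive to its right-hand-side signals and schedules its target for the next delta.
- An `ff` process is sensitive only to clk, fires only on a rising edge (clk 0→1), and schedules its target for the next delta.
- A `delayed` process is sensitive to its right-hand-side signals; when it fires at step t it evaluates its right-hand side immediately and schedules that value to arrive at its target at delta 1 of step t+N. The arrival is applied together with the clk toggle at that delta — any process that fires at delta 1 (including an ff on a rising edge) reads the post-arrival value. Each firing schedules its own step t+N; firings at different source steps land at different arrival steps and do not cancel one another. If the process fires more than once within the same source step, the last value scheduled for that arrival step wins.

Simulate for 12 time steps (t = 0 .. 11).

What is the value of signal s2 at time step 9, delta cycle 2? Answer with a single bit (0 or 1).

1

[bits: s5,s2,s0,s1,clk,s4,s3]
t=0: Δ0=0100001 Δ1=0100101 Δ2=1100101 Δ3=1101101 | 3Δ
t=1: Δ0=1101101 Δ1=1101001 | 1Δ
t=2: Δ0=1101001 Δ1=1101101 Δ2=1101111 | 2Δ
t=3: Δ0=1101111 Δ1=1001011 Δ2=1000011 | 2Δ
t=4: Δ0=1000011 Δ1=1000111 Δ2=1000101 | 2Δ
t=5: Δ0=1000101 Δ1=1100001 Δ2=1101001 | 2Δ
t=6: Δ0=1101001 Δ1=1101101 Δ2=1101111 | 2Δ
t=7: Δ0=1101111 Δ1=1001011 Δ2=1000011 | 2Δ
t=8: Δ0=1000011 Δ1=1000111 Δ2=1000101 | 2Δ
t=9: Δ0=1000101 Δ1=1100001 Δ2=1101001 | 2Δ
t=10: Δ0=1101001 Δ1=1101101 Δ2=1101111 | 2Δ
t=11: Δ0=1101111 Δ1=1001011 Δ2=1000011 | 2Δ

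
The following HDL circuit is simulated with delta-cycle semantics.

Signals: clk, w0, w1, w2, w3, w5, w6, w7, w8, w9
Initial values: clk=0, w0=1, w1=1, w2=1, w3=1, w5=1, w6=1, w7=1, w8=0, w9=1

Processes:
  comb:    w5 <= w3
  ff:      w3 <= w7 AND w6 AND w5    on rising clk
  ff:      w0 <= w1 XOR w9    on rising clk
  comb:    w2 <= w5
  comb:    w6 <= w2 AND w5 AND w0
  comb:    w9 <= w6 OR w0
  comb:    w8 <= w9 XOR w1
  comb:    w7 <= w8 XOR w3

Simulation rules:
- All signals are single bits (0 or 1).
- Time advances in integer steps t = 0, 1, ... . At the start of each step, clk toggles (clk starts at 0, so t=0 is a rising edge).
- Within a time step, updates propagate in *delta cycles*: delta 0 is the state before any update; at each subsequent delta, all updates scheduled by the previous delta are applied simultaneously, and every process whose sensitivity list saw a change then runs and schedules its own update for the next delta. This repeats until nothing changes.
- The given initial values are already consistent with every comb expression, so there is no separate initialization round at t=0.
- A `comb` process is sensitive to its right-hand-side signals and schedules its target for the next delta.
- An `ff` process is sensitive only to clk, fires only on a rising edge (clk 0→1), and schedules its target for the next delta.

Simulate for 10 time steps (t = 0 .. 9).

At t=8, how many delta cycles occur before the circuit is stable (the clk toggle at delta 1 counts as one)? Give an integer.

5

t0.Δ0 w8=0 w0=1 w7=1 w2=1 w6=1 w5=1 w9=1 w3=1 clk=0 w1=1
t0.Δ1 w8=0 w0=1 w7=1 w2=1 w6=1 w5=1 w9=1 w3=1 clk=1 w1=1
t0.Δ2 w8=0 w0=0 w7=1 w2=1 w6=1 w5=1 w9=1 w3=1 clk=1 w1=1
t0.Δ3 w8=0 w0=0 w7=1 w2=1 w6=0 w5=1 w9=1 w3=1 clk=1 w1=1
t0.Δ4 w8=0 w0=0 w7=1 w2=1 w6=0 w5=1 w9=0 w3=1 clk=1 w1=1
t0.Δ5 w8=1 w0=0 w7=1 w2=1 w6=0 w5=1 w9=0 w3=1 clk=1 w1=1
t0.Δ6 w8=1 w0=0 w7=0 w2=1 w6=0 w5=1 w9=0 w3=1 clk=1 w1=1
t1.Δ0 w8=1 w0=0 w7=0 w2=1 w6=0 w5=1 w9=0 w3=1 clk=1 w1=1
t1.Δ1 w8=1 w0=0 w7=0 w2=1 w6=0 w5=1 w9=0 w3=1 clk=0 w1=1
t2.Δ0 w8=1 w0=0 w7=0 w2=1 w6=0 w5=1 w9=0 w3=1 clk=0 w1=1
t2.Δ1 w8=1 w0=0 w7=0 w2=1 w6=0 w5=1 w9=0 w3=1 clk=1 w1=1
t2.Δ2 w8=1 w0=1 w7=0 w2=1 w6=0 w5=1 w9=0 w3=0 clk=1 w1=1
t2.Δ3 w8=1 w0=1 w7=1 w2=1 w6=1 w5=0 w9=1 w3=0 clk=1 w1=1
t2.Δ4 w8=0 w0=1 w7=1 w2=0 w6=0 w5=0 w9=1 w3=0 clk=1 w1=1
t2.Δ5 w8=0 w0=1 w7=0 w2=0 w6=0 w5=0 w9=1 w3=0 clk=1 w1=1
t3.Δ0 w8=0 w0=1 w7=0 w2=0 w6=0 w5=0 w9=1 w3=0 clk=1 w1=1
t3.Δ1 w8=0 w0=1 w7=0 w2=0 w6=0 w5=0 w9=1 w3=0 clk=0 w1=1
t4.Δ0 w8=0 w0=1 w7=0 w2=0 w6=0 w5=0 w9=1 w3=0 clk=0 w1=1
t4.Δ1 w8=0 w0=1 w7=0 w2=0 w6=0 w5=0 w9=1 w3=0 clk=1 w1=1
t4.Δ2 w8=0 w0=0 w7=0 w2=0 w6=0 w5=0 w9=1 w3=0 clk=1 w1=1
t4.Δ3 w8=0 w0=0 w7=0 w2=0 w6=0 w5=0 w9=0 w3=0 clk=1 w1=1
t4.Δ4 w8=1 w0=0 w7=0 w2=0 w6=0 w5=0 w9=0 w3=0 clk=1 w1=1
t4.Δ5 w8=1 w0=0 w7=1 w2=0 w6=0 w5=0 w9=0 w3=0 clk=1 w1=1
t5.Δ0 w8=1 w0=0 w7=1 w2=0 w6=0 w5=0 w9=0 w3=0 clk=1 w1=1
t5.Δ1 w8=1 w0=0 w7=1 w2=0 w6=0 w5=0 w9=0 w3=0 clk=0 w1=1
t6.Δ0 w8=1 w0=0 w7=1 w2=0 w6=0 w5=0 w9=0 w3=0 clk=0 w1=1
t6.Δ1 w8=1 w0=0 w7=1 w2=0 w6=0 w5=0 w9=0 w3=0 clk=1 w1=1
t6.Δ2 w8=1 w0=1 w7=1 w2=0 w6=0 w5=0 w9=0 w3=0 clk=1 w1=1
t6.Δ3 w8=1 w0=1 w7=1 w2=0 w6=0 w5=0 w9=1 w3=0 clk=1 w1=1
t6.Δ4 w8=0 w0=1 w7=1 w2=0 w6=0 w5=0 w9=1 w3=0 clk=1 w1=1
t6.Δ5 w8=0 w0=1 w7=0 w2=0 w6=0 w5=0 w9=1 w3=0 clk=1 w1=1
t7.Δ0 w8=0 w0=1 w7=0 w2=0 w6=0 w5=0 w9=1 w3=0 clk=1 w1=1
t7.Δ1 w8=0 w0=1 w7=0 w2=0 w6=0 w5=0 w9=1 w3=0 clk=0 w1=1
t8.Δ0 w8=0 w0=1 w7=0 w2=0 w6=0 w5=0 w9=1 w3=0 clk=0 w1=1
t8.Δ1 w8=0 w0=1 w7=0 w2=0 w6=0 w5=0 w9=1 w3=0 clk=1 w1=1
t8.Δ2 w8=0 w0=0 w7=0 w2=0 w6=0 w5=0 w9=1 w3=0 clk=1 w1=1
t8.Δ3 w8=0 w0=0 w7=0 w2=0 w6=0 w5=0 w9=0 w3=0 clk=1 w1=1
t8.Δ4 w8=1 w0=0 w7=0 w2=0 w6=0 w5=0 w9=0 w3=0 clk=1 w1=1
t8.Δ5 w8=1 w0=0 w7=1 w2=0 w6=0 w5=0 w9=0 w3=0 clk=1 w1=1
t9.Δ0 w8=1 w0=0 w7=1 w2=0 w6=0 w5=0 w9=0 w3=0 clk=1 w1=1
t9.Δ1 w8=1 w0=0 w7=1 w2=0 w6=0 w5=0 w9=0 w3=0 clk=0 w1=1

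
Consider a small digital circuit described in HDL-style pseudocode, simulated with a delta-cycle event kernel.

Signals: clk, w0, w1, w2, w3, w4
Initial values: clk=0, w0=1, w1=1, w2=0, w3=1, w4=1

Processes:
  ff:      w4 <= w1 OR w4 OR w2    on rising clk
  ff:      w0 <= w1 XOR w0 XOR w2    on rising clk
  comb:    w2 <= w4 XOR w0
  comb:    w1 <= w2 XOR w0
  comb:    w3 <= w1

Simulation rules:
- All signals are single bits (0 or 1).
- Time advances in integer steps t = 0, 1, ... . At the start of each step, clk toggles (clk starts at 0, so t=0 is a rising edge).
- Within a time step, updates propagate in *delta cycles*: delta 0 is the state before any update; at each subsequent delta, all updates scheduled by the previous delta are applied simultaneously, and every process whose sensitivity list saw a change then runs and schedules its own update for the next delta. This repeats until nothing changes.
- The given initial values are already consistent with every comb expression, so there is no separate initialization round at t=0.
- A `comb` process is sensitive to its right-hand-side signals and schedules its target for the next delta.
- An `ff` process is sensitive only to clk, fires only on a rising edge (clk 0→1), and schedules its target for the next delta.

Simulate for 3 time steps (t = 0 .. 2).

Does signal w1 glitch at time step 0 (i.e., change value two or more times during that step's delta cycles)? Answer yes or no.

t=0 Δ0: w4=1 w0=1 w2=0 w3=1 w1=1 clk=0
  Δ1: clk:0→1
  Δ2: w0:1→0
  Δ3: w2:0→1, w1:1→0
  Δ4: w3:1→0, w1:0→1
  Δ5: w3:0→1
  (5Δ to stable)
t=1 Δ0: w4=1 w0=0 w2=1 w3=1 w1=1 clk=1
  Δ1: clk:1→0
  (1Δ to stable)
t=2 Δ0: w4=1 w0=0 w2=1 w3=1 w1=1 clk=0
  Δ1: clk:0→1
  (1Δ to stable)

yes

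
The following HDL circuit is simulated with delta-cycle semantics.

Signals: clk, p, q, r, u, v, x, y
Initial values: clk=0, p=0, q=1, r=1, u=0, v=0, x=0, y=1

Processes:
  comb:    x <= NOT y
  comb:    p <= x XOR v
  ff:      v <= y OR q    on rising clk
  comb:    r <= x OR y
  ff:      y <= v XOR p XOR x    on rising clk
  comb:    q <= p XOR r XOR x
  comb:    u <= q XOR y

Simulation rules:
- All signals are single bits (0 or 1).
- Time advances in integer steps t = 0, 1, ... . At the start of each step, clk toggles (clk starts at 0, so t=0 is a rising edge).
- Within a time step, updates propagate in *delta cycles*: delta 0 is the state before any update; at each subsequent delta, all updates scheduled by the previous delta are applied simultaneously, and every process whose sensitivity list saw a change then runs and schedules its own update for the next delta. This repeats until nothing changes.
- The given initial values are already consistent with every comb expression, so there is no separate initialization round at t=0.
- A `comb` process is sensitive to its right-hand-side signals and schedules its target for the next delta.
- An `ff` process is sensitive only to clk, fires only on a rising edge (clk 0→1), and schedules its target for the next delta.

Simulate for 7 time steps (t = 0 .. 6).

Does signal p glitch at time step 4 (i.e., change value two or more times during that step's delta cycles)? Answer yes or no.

[bits: q,clk,r,v,y,u,x,p]
t=0: Δ0=10101000 Δ1=11101000 Δ2=11110000 Δ3=11010111 Δ4=01110110 Δ5=01110010 | 5Δ
t=1: Δ0=01110010 Δ1=00110010 | 1Δ
t=2: Δ0=00110010 Δ1=01110010 Δ2=01100010 Δ3=01100011 Δ4=11100011 Δ5=11100111 | 5Δ
t=3: Δ0=11100111 Δ1=10100111 | 1Δ
t=4: Δ0=10100111 Δ1=11100111 Δ2=11110111 Δ3=11110110 Δ4=01110110 Δ5=01110010 | 5Δ
t=5: Δ0=01110010 Δ1=00110010 | 1Δ
t=6: Δ0=00110010 Δ1=01110010 Δ2=01100010 Δ3=01100011 Δ4=11100011 Δ5=11100111 | 5Δ

no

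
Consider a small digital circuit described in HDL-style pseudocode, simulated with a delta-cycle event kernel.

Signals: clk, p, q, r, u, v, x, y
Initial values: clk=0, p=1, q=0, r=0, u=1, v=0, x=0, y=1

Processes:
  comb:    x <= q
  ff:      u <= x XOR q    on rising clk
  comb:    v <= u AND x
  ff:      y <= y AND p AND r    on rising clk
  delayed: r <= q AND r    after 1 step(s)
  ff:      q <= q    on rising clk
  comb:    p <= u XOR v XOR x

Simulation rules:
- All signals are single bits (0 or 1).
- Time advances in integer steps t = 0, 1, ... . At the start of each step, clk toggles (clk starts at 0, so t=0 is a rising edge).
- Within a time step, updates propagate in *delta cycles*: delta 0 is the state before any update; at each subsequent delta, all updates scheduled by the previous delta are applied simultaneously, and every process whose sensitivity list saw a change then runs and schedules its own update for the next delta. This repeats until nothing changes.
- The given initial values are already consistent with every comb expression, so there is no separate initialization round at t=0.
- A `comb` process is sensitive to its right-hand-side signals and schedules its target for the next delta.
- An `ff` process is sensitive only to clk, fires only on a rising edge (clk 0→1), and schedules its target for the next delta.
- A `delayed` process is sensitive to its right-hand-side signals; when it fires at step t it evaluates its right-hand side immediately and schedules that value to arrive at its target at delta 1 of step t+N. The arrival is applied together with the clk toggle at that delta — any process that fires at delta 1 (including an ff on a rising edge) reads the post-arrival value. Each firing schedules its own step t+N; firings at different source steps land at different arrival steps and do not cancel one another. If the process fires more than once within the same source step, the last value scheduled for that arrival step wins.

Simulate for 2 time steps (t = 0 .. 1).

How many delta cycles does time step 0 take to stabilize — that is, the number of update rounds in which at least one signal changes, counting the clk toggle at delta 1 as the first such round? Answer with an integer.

t0.Δ0 x=0 r=0 clk=0 q=0 u=1 y=1 p=1 v=0
t0.Δ1 x=0 r=0 clk=1 q=0 u=1 y=1 p=1 v=0
t0.Δ2 x=0 r=0 clk=1 q=0 u=0 y=0 p=1 v=0
t0.Δ3 x=0 r=0 clk=1 q=0 u=0 y=0 p=0 v=0
t1.Δ0 x=0 r=0 clk=1 q=0 u=0 y=0 p=0 v=0
t1.Δ1 x=0 r=0 clk=0 q=0 u=0 y=0 p=0 v=0

3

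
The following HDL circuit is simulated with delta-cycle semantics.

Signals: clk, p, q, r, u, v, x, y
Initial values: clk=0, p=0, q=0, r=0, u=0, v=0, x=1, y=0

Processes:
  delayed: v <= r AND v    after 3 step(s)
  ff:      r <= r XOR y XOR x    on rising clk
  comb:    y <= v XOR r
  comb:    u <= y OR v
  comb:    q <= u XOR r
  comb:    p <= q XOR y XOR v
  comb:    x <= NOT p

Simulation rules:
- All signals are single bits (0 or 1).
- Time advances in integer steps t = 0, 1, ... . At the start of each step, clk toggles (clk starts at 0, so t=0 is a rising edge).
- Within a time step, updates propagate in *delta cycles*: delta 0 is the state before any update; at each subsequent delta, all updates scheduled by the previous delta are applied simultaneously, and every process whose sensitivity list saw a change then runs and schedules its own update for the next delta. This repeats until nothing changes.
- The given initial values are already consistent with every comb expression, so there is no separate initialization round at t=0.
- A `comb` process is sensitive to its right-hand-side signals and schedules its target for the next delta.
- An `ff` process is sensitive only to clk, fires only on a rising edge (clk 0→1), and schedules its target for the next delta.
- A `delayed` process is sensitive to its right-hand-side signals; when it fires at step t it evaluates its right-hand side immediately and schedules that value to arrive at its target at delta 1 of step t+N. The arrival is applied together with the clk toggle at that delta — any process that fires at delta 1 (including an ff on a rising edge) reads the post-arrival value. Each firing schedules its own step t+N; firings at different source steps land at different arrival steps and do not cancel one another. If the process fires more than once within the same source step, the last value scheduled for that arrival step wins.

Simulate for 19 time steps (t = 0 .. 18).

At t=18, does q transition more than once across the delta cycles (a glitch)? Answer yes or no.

yes

t=0 Δ0: x=1 q=0 y=0 clk=0 p=0 v=0 u=0 r=0
  Δ1: clk:0→1
  Δ2: r:0→1
  Δ3: q:0→1, y:0→1
  Δ4: u:0→1
  Δ5: q:1→0
  Δ6: p:0→1
  Δ7: x:1→0
  (7Δ to stable)
t=1 Δ0: x=0 q=0 y=1 clk=1 p=1 v=0 u=1 r=1
  Δ1: clk:1→0
  (1Δ to stable)
t=2 Δ0: x=0 q=0 y=1 clk=0 p=1 v=0 u=1 r=1
  Δ1: clk:0→1
  Δ2: r:1→0
  Δ3: q:0→1, y:1→0
  Δ4: u:1→0
  Δ5: q:1→0
  Δ6: p:1→0
  Δ7: x:0→1
  (7Δ to stable)
t=3 Δ0: x=1 q=0 y=0 clk=1 p=0 v=0 u=0 r=0
  Δ1: clk:1→0
  (1Δ to stable)
t=4 Δ0: x=1 q=0 y=0 clk=0 p=0 v=0 u=0 r=0
  Δ1: clk:0→1
  Δ2: r:0→1
  Δ3: q:0→1, y:0→1
  Δ4: u:0→1
  Δ5: q:1→0
  Δ6: p:0→1
  Δ7: x:1→0
  (7Δ to stable)
t=5 Δ0: x=0 q=0 y=1 clk=1 p=1 v=0 u=1 r=1
  Δ1: clk:1→0
  (1Δ to stable)
t=6 Δ0: x=0 q=0 y=1 clk=0 p=1 v=0 u=1 r=1
  Δ1: clk:0→1
  Δ2: r:1→0
  Δ3: q:0→1, y:1→0
  Δ4: u:1→0
  Δ5: q:1→0
  Δ6: p:1→0
  Δ7: x:0→1
  (7Δ to stable)
t=7 Δ0: x=1 q=0 y=0 clk=1 p=0 v=0 u=0 r=0
  Δ1: clk:1→0
  (1Δ to stable)
t=8 Δ0: x=1 q=0 y=0 clk=0 p=0 v=0 u=0 r=0
  Δ1: clk:0→1
  Δ2: r:0→1
  Δ3: q:0→1, y:0→1
  Δ4: u:0→1
  Δ5: q:1→0
  Δ6: p:0→1
  Δ7: x:1→0
  (7Δ to stable)
t=9 Δ0: x=0 q=0 y=1 clk=1 p=1 v=0 u=1 r=1
  Δ1: clk:1→0
  (1Δ to stable)
t=10 Δ0: x=0 q=0 y=1 clk=0 p=1 v=0 u=1 r=1
  Δ1: clk:0→1
  Δ2: r:1→0
  Δ3: q:0→1, y:1→0
  Δ4: u:1→0
  Δ5: q:1→0
  Δ6: p:1→0
  Δ7: x:0→1
  (7Δ to stable)
t=11 Δ0: x=1 q=0 y=0 clk=1 p=0 v=0 u=0 r=0
  Δ1: clk:1→0
  (1Δ to stable)
t=12 Δ0: x=1 q=0 y=0 clk=0 p=0 v=0 u=0 r=0
  Δ1: clk:0→1
  Δ2: r:0→1
  Δ3: q:0→1, y:0→1
  Δ4: u:0→1
  Δ5: q:1→0
  Δ6: p:0→1
  Δ7: x:1→0
  (7Δ to stable)
t=13 Δ0: x=0 q=0 y=1 clk=1 p=1 v=0 u=1 r=1
  Δ1: clk:1→0
  (1Δ to stable)
t=14 Δ0: x=0 q=0 y=1 clk=0 p=1 v=0 u=1 r=1
  Δ1: clk:0→1
  Δ2: r:1→0
  Δ3: q:0→1, y:1→0
  Δ4: u:1→0
  Δ5: q:1→0
  Δ6: p:1→0
  Δ7: x:0→1
  (7Δ to stable)
t=15 Δ0: x=1 q=0 y=0 clk=1 p=0 v=0 u=0 r=0
  Δ1: clk:1→0
  (1Δ to stable)
t=16 Δ0: x=1 q=0 y=0 clk=0 p=0 v=0 u=0 r=0
  Δ1: clk:0→1
  Δ2: r:0→1
  Δ3: q:0→1, y:0→1
  Δ4: u:0→1
  Δ5: q:1→0
  Δ6: p:0→1
  Δ7: x:1→0
  (7Δ to stable)
t=17 Δ0: x=0 q=0 y=1 clk=1 p=1 v=0 u=1 r=1
  Δ1: clk:1→0
  (1Δ to stable)
t=18 Δ0: x=0 q=0 y=1 clk=0 p=1 v=0 u=1 r=1
  Δ1: clk:0→1
  Δ2: r:1→0
  Δ3: q:0→1, y:1→0
  Δ4: u:1→0
  Δ5: q:1→0
  Δ6: p:1→0
  Δ7: x:0→1
  (7Δ to stable)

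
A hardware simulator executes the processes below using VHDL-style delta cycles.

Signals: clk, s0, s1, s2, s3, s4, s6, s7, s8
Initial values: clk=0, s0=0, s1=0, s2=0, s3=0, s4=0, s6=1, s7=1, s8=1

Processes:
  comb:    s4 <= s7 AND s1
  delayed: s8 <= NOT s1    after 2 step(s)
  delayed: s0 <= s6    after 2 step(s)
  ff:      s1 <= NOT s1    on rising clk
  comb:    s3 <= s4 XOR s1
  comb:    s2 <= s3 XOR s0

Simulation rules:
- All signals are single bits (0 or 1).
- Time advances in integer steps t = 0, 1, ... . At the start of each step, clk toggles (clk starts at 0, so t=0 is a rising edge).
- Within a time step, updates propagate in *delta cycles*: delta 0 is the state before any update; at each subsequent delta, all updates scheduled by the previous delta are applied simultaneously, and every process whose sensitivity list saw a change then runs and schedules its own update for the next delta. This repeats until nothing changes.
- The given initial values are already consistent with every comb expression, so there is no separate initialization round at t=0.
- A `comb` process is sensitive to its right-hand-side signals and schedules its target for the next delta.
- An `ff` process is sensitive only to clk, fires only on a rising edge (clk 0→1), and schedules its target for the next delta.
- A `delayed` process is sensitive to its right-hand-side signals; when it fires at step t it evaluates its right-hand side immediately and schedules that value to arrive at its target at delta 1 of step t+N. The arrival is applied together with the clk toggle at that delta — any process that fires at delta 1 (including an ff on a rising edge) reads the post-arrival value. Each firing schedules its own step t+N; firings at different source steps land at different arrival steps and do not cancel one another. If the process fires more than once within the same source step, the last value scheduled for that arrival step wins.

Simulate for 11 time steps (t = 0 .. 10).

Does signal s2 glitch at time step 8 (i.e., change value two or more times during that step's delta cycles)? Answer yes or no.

yes

t=0 Δ0: s0=0 s3=0 s4=0 s2=0 s7=1 s1=0 s8=1 s6=1 clk=0
  Δ1: clk:0→1
  Δ2: s1:0→1
  Δ3: s3:0→1, s4:0→1
  Δ4: s3:1→0, s2:0→1
  Δ5: s2:1→0
  (5Δ to stable)
t=1 Δ0: s0=0 s3=0 s4=1 s2=0 s7=1 s1=1 s8=1 s6=1 clk=1
  Δ1: clk:1→0
  (1Δ to stable)
t=2 Δ0: s0=0 s3=0 s4=1 s2=0 s7=1 s1=1 s8=1 s6=1 clk=0
  Δ1: s8:1→0, clk:0→1
  Δ2: s1:1→0
  Δ3: s3:0→1, s4:1→0
  Δ4: s3:1→0, s2:0→1
  Δ5: s2:1→0
  (5Δ to stable)
t=3 Δ0: s0=0 s3=0 s4=0 s2=0 s7=1 s1=0 s8=0 s6=1 clk=1
  Δ1: clk:1→0
  (1Δ to stable)
t=4 Δ0: s0=0 s3=0 s4=0 s2=0 s7=1 s1=0 s8=0 s6=1 clk=0
  Δ1: s8:0→1, clk:0→1
  Δ2: s1:0→1
  Δ3: s3:0→1, s4:0→1
  Δ4: s3:1→0, s2:0→1
  Δ5: s2:1→0
  (5Δ to stable)
t=5 Δ0: s0=0 s3=0 s4=1 s2=0 s7=1 s1=1 s8=1 s6=1 clk=1
  Δ1: clk:1→0
  (1Δ to stable)
t=6 Δ0: s0=0 s3=0 s4=1 s2=0 s7=1 s1=1 s8=1 s6=1 clk=0
  Δ1: s8:1→0, clk:0→1
  Δ2: s1:1→0
  Δ3: s3:0→1, s4:1→0
  Δ4: s3:1→0, s2:0→1
  Δ5: s2:1→0
  (5Δ to stable)
t=7 Δ0: s0=0 s3=0 s4=0 s2=0 s7=1 s1=0 s8=0 s6=1 clk=1
  Δ1: clk:1→0
  (1Δ to stable)
t=8 Δ0: s0=0 s3=0 s4=0 s2=0 s7=1 s1=0 s8=0 s6=1 clk=0
  Δ1: s8:0→1, clk:0→1
  Δ2: s1:0→1
  Δ3: s3:0→1, s4:0→1
  Δ4: s3:1→0, s2:0→1
  Δ5: s2:1→0
  (5Δ to stable)
t=9 Δ0: s0=0 s3=0 s4=1 s2=0 s7=1 s1=1 s8=1 s6=1 clk=1
  Δ1: clk:1→0
  (1Δ to stable)
t=10 Δ0: s0=0 s3=0 s4=1 s2=0 s7=1 s1=1 s8=1 s6=1 clk=0
  Δ1: s8:1→0, clk:0→1
  Δ2: s1:1→0
  Δ3: s3:0→1, s4:1→0
  Δ4: s3:1→0, s2:0→1
  Δ5: s2:1→0
  (5Δ to stable)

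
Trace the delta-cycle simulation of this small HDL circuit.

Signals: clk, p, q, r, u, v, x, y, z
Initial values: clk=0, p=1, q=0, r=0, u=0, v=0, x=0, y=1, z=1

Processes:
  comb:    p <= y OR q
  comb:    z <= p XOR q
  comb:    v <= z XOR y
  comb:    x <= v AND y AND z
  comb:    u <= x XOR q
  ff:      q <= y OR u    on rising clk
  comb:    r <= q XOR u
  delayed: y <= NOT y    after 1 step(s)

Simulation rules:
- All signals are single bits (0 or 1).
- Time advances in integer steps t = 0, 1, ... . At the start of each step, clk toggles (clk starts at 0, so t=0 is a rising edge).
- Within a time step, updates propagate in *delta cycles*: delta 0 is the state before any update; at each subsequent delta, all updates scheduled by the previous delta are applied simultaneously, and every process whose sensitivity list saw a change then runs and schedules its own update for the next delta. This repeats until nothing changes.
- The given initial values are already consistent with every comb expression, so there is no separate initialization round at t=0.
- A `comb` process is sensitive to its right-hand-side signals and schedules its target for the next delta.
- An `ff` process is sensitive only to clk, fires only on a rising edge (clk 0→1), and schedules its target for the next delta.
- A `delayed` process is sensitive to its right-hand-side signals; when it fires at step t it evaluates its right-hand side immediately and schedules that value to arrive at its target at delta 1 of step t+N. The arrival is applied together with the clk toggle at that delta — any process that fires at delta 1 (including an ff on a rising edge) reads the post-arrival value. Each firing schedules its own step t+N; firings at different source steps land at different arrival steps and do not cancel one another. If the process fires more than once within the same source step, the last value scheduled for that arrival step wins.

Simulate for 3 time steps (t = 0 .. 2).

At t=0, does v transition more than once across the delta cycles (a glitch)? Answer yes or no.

no

t=0 Δ0: x=0 p=1 q=0 clk=0 z=1 y=1 u=0 v=0 r=0
  Δ1: clk:0→1
  Δ2: q:0→1
  Δ3: z:1→0, u:0→1, r:0→1
  Δ4: v:0→1, r:1→0
  (4Δ to stable)
t=1 Δ0: x=0 p=1 q=1 clk=1 z=0 y=1 u=1 v=1 r=0
  Δ1: clk:1→0
  (1Δ to stable)
t=2 Δ0: x=0 p=1 q=1 clk=0 z=0 y=1 u=1 v=1 r=0
  Δ1: clk:0→1
  (1Δ to stable)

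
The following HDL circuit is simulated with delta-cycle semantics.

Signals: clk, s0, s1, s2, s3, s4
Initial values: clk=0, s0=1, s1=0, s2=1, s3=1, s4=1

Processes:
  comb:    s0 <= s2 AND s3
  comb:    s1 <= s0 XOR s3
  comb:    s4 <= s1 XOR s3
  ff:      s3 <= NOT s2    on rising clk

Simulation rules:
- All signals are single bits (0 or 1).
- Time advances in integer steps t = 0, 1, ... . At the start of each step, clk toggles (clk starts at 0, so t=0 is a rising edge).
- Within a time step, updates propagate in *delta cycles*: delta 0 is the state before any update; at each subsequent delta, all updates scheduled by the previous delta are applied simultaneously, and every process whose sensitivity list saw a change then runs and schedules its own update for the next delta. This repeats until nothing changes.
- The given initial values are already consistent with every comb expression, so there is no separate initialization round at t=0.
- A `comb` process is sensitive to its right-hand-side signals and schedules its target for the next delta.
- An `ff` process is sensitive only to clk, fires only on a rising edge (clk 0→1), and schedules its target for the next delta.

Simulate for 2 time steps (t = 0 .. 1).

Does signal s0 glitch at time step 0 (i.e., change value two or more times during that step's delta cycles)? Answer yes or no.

t0.Δ0 s4=1 clk=0 s3=1 s0=1 s1=0 s2=1
t0.Δ1 s4=1 clk=1 s3=1 s0=1 s1=0 s2=1
t0.Δ2 s4=1 clk=1 s3=0 s0=1 s1=0 s2=1
t0.Δ3 s4=0 clk=1 s3=0 s0=0 s1=1 s2=1
t0.Δ4 s4=1 clk=1 s3=0 s0=0 s1=0 s2=1
t0.Δ5 s4=0 clk=1 s3=0 s0=0 s1=0 s2=1
t1.Δ0 s4=0 clk=1 s3=0 s0=0 s1=0 s2=1
t1.Δ1 s4=0 clk=0 s3=0 s0=0 s1=0 s2=1

no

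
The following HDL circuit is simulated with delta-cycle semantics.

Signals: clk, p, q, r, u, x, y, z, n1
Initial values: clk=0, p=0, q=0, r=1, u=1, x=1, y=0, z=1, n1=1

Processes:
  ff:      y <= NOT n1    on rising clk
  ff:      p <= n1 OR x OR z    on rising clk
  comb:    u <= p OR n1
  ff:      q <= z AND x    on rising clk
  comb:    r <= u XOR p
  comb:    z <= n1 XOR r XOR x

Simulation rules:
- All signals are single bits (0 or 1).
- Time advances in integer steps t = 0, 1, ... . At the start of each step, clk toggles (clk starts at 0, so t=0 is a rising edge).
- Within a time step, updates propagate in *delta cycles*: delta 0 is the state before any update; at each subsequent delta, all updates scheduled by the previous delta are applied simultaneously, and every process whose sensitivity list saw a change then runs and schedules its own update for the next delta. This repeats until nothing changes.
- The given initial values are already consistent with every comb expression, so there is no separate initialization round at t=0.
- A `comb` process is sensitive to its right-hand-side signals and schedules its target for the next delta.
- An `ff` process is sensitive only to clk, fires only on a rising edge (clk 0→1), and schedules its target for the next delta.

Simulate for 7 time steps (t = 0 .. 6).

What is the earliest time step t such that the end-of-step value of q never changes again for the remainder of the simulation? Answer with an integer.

[bits: n1,clk,u,z,y,p,x,r,q]
t=0: Δ0=101100110 Δ1=111100110 Δ2=111101111 Δ3=111101101 Δ4=111001101 | 4Δ
t=1: Δ0=111001101 Δ1=101001101 | 1Δ
t=2: Δ0=101001101 Δ1=111001101 Δ2=111001100 | 2Δ
t=3: Δ0=111001100 Δ1=101001100 | 1Δ
t=4: Δ0=101001100 Δ1=111001100 | 1Δ
t=5: Δ0=111001100 Δ1=101001100 | 1Δ
t=6: Δ0=101001100 Δ1=111001100 | 1Δ

2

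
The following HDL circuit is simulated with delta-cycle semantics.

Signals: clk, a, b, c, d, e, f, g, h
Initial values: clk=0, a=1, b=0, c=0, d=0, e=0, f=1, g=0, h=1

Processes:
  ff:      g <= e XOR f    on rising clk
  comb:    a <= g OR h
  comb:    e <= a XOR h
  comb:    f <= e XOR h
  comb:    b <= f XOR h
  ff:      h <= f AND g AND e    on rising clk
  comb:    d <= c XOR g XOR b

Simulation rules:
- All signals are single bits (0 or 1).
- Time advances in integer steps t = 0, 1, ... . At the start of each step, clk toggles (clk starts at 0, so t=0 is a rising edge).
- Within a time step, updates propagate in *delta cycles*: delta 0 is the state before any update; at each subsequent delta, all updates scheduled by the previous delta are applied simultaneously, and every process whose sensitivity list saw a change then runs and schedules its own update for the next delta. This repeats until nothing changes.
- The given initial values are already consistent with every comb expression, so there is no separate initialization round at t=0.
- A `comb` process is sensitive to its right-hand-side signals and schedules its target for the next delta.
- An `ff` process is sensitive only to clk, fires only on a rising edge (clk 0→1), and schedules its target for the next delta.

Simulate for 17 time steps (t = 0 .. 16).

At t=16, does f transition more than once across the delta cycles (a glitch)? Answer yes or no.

t=0 Δ0: g=0 c=0 a=1 h=1 d=0 clk=0 f=1 e=0 b=0
  Δ1: clk:0→1
  Δ2: g:0→1, h:1→0
  Δ3: d:0→1, f:1→0, e:0→1, b:0→1
  Δ4: d:1→0, f:0→1, b:1→0
  Δ5: d:0→1, b:0→1
  Δ6: d:1→0
  (6Δ to stable)
t=1 Δ0: g=1 c=0 a=1 h=0 d=0 clk=1 f=1 e=1 b=1
  Δ1: clk:1→0
  (1Δ to stable)
t=2 Δ0: g=1 c=0 a=1 h=0 d=0 clk=0 f=1 e=1 b=1
  Δ1: clk:0→1
  Δ2: g:1→0, h:0→1
  Δ3: d:0→1, f:1→0, e:1→0, b:1→0
  Δ4: d:1→0, f:0→1, b:0→1
  Δ5: d:0→1, b:1→0
  Δ6: d:1→0
  (6Δ to stable)
t=3 Δ0: g=0 c=0 a=1 h=1 d=0 clk=1 f=1 e=0 b=0
  Δ1: clk:1→0
  (1Δ to stable)
t=4 Δ0: g=0 c=0 a=1 h=1 d=0 clk=0 f=1 e=0 b=0
  Δ1: clk:0→1
  Δ2: g:0→1, h:1→0
  Δ3: d:0→1, f:1→0, e:0→1, b:0→1
  Δ4: d:1→0, f:0→1, b:1→0
  Δ5: d:0→1, b:0→1
  Δ6: d:1→0
  (6Δ to stable)
t=5 Δ0: g=1 c=0 a=1 h=0 d=0 clk=1 f=1 e=1 b=1
  Δ1: clk:1→0
  (1Δ to stable)
t=6 Δ0: g=1 c=0 a=1 h=0 d=0 clk=0 f=1 e=1 b=1
  Δ1: clk:0→1
  Δ2: g:1→0, h:0→1
  Δ3: d:0→1, f:1→0, e:1→0, b:1→0
  Δ4: d:1→0, f:0→1, b:0→1
  Δ5: d:0→1, b:1→0
  Δ6: d:1→0
  (6Δ to stable)
t=7 Δ0: g=0 c=0 a=1 h=1 d=0 clk=1 f=1 e=0 b=0
  Δ1: clk:1→0
  (1Δ to stable)
t=8 Δ0: g=0 c=0 a=1 h=1 d=0 clk=0 f=1 e=0 b=0
  Δ1: clk:0→1
  Δ2: g:0→1, h:1→0
  Δ3: d:0→1, f:1→0, e:0→1, b:0→1
  Δ4: d:1→0, f:0→1, b:1→0
  Δ5: d:0→1, b:0→1
  Δ6: d:1→0
  (6Δ to stable)
t=9 Δ0: g=1 c=0 a=1 h=0 d=0 clk=1 f=1 e=1 b=1
  Δ1: clk:1→0
  (1Δ to stable)
t=10 Δ0: g=1 c=0 a=1 h=0 d=0 clk=0 f=1 e=1 b=1
  Δ1: clk:0→1
  Δ2: g:1→0, h:0→1
  Δ3: d:0→1, f:1→0, e:1→0, b:1→0
  Δ4: d:1→0, f:0→1, b:0→1
  Δ5: d:0→1, b:1→0
  Δ6: d:1→0
  (6Δ to stable)
t=11 Δ0: g=0 c=0 a=1 h=1 d=0 clk=1 f=1 e=0 b=0
  Δ1: clk:1→0
  (1Δ to stable)
t=12 Δ0: g=0 c=0 a=1 h=1 d=0 clk=0 f=1 e=0 b=0
  Δ1: clk:0→1
  Δ2: g:0→1, h:1→0
  Δ3: d:0→1, f:1→0, e:0→1, b:0→1
  Δ4: d:1→0, f:0→1, b:1→0
  Δ5: d:0→1, b:0→1
  Δ6: d:1→0
  (6Δ to stable)
t=13 Δ0: g=1 c=0 a=1 h=0 d=0 clk=1 f=1 e=1 b=1
  Δ1: clk:1→0
  (1Δ to stable)
t=14 Δ0: g=1 c=0 a=1 h=0 d=0 clk=0 f=1 e=1 b=1
  Δ1: clk:0→1
  Δ2: g:1→0, h:0→1
  Δ3: d:0→1, f:1→0, e:1→0, b:1→0
  Δ4: d:1→0, f:0→1, b:0→1
  Δ5: d:0→1, b:1→0
  Δ6: d:1→0
  (6Δ to stable)
t=15 Δ0: g=0 c=0 a=1 h=1 d=0 clk=1 f=1 e=0 b=0
  Δ1: clk:1→0
  (1Δ to stable)
t=16 Δ0: g=0 c=0 a=1 h=1 d=0 clk=0 f=1 e=0 b=0
  Δ1: clk:0→1
  Δ2: g:0→1, h:1→0
  Δ3: d:0→1, f:1→0, e:0→1, b:0→1
  Δ4: d:1→0, f:0→1, b:1→0
  Δ5: d:0→1, b:0→1
  Δ6: d:1→0
  (6Δ to stable)

yes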